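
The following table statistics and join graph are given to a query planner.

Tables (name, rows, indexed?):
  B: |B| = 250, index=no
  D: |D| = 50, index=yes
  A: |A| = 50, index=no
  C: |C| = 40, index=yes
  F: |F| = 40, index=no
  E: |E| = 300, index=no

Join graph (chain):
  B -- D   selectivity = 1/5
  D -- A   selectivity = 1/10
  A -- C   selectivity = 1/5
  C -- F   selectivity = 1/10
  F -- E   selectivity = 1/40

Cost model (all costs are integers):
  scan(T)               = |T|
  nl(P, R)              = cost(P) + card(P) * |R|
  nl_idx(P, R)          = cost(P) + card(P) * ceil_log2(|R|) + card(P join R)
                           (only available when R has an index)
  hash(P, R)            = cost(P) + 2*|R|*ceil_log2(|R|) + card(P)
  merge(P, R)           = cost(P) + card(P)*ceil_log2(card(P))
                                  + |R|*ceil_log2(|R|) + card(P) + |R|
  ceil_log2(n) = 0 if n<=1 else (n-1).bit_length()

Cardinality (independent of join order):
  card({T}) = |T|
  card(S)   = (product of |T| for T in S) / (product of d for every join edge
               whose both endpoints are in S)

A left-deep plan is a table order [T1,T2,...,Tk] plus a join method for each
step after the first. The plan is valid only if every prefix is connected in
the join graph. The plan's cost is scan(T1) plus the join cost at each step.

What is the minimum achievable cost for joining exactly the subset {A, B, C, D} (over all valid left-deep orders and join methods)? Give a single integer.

7330

Selinger DP over subsets of {A,B,C,D}:
  {B}: scan cost=250, card=250
  {D}: scan cost=50, card=50
  {A}: scan cost=50, card=50
  {C}: scan cost=40, card=40
  {BD}: card=2500; try (D,hash)→1100, (B,merge)→2650, (D,merge)→2850, (B,hash)→4100, (D,nl_idx)→4250, (B,nl)→12550 …(+1); best=1100 via (D,hash)
  {AD}: card=250; try (D,nl_idx)→600, (D,hash)→700, (A,hash)→700, (D,merge)→750, (A,merge)→750, (D,nl)→2550 …(+1); best=600 via (D,nl_idx)
  {AC}: card=400; try (C,hash)→580, (A,merge)→670, (C,merge)→680, (A,hash)→680, (C,nl_idx)→750, (A,nl)→2040 …(+1); best=580 via (C,hash)
  {ABD}: card=12500; try (A,hash)→4200, (B,hash)→4850, (B,merge)→5100, (A,merge)→33950, (B,nl)→63100, (A,nl)→126100; best=4200 via (A,hash)
  {ACD}: card=2000; try (C,hash)→1330, (D,hash)→1580, (C,merge)→3130, (C,nl_idx)→4100, (D,merge)→4930, (D,nl_idx)→4980 …(+2); best=1330 via (C,hash)
  {ABCD}: card=100000; try (B,hash)→7330, (C,hash)→17180, (B,merge)→27580, (C,nl_idx)→179200, (C,merge)→191980, (B,nl)→501330 …(+1); best=7330 via (B,hash)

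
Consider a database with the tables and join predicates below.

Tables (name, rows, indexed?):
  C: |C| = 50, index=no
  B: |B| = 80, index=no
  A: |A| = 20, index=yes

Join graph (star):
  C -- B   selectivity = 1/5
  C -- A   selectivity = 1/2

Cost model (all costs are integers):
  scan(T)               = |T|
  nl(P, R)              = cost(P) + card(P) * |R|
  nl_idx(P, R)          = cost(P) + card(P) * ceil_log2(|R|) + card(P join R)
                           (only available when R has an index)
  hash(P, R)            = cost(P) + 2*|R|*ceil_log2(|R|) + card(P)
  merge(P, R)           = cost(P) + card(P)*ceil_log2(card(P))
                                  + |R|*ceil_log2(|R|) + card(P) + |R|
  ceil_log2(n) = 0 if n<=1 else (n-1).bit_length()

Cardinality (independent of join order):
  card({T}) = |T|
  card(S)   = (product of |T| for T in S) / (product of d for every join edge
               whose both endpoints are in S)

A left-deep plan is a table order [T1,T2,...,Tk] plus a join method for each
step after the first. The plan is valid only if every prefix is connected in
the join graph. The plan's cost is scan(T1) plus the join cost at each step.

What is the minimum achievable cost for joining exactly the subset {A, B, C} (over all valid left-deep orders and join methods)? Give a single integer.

Selinger DP over subsets of {A,B,C}:
  {C}: scan cost=50, card=50
  {B}: scan cost=80, card=80
  {A}: scan cost=20, card=20
  {BC}: card=800; try (C,hash)→760, (B,merge)→1040, (C,merge)→1070, (B,hash)→1220, (B,nl)→4050, (C,nl)→4080; best=760 via (C,hash)
  {AC}: card=500; try (A,hash)→300, (C,merge)→490, (A,merge)→520, (C,hash)→640, (A,nl_idx)→800, (C,nl)→1020 …(+1); best=300 via (A,hash)
  {ABC}: card=8000; try (A,hash)→1760, (B,hash)→1920, (B,merge)→5940, (A,merge)→9680, (A,nl_idx)→12760, (A,nl)→16760 …(+1); best=1760 via (A,hash)

1760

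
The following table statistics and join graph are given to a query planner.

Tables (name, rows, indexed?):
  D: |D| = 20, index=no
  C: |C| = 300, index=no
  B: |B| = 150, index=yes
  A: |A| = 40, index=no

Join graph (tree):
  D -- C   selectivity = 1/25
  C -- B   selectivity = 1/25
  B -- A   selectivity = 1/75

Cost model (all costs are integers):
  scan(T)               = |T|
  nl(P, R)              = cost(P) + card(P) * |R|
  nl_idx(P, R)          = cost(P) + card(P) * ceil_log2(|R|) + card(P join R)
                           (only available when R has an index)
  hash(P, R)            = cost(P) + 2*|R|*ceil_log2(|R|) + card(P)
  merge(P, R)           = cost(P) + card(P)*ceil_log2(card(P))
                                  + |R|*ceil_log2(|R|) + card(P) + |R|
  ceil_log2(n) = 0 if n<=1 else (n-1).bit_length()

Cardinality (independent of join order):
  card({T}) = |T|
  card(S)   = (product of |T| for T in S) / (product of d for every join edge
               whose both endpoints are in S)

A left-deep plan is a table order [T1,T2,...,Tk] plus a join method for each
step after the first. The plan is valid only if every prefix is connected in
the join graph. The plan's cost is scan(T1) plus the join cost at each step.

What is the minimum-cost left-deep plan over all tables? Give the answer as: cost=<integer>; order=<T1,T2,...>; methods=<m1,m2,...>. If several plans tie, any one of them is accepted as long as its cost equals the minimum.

Selinger DP (subsets sized 1..n):
  {D}: scan cost=20, card=20
  {C}: scan cost=300, card=300
  {B}: scan cost=150, card=150
  {A}: scan cost=40, card=40
  {CD}: card=240; try (D,hash)→800, (C,merge)→3140, (D,merge)→3420, (C,hash)→5440, (C,nl)→6020, (D,nl)→6300; best=800 via (D,hash)
  {BC}: card=1800; try (B,hash)→3000, (C,merge)→4500, (B,nl_idx)→4500, (B,merge)→4650, (C,hash)→5700, (C,nl)→45150 …(+1); best=3000 via (B,hash)
  {AB}: card=80; try (B,nl_idx)→440, (A,hash)→780, (B,merge)→1670, (A,merge)→1780, (B,hash)→2480, (B,nl)→6040 …(+1); best=440 via (B,nl_idx)
  {BCD}: card=1440; try (B,hash)→3440, (B,nl_idx)→4160, (B,merge)→4310, (D,hash)→5000, (D,merge)→24720, (B,nl)→36800 …(+1); best=3440 via (B,hash)
  {ABC}: card=960; try (C,merge)→4080, (A,hash)→5280, (C,hash)→5920, (C,nl)→24440, (A,merge)→24880, (A,nl)→75000; best=4080 via (C,merge)
  {ABCD}: card=768; try (D,hash)→5240, (A,hash)→5360, (D,merge)→14760, (A,merge)→21000, (D,nl)→23280, (A,nl)→61040; best=5240 via (D,hash)

cost=5240; order=A,B,C,D; methods=nl_idx,merge,hash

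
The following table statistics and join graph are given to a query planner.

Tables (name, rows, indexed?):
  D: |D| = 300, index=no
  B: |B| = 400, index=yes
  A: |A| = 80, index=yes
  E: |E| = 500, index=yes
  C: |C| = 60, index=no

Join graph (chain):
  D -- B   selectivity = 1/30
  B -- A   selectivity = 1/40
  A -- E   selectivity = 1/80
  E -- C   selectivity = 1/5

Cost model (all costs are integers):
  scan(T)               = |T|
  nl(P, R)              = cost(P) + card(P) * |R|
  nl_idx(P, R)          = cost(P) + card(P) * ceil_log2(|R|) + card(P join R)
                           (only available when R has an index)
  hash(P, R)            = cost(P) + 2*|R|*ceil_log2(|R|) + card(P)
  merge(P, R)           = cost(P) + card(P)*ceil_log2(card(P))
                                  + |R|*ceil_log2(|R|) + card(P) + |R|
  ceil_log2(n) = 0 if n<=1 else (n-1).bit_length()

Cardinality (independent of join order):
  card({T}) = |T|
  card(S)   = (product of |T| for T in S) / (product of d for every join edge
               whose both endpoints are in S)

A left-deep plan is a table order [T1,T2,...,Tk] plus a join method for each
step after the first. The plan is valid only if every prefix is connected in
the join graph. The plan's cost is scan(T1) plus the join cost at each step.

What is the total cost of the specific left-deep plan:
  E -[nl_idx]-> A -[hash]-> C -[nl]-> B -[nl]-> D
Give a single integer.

20405720

step 1: scan E: cost=500, card=500
step 2: join A via nl_idx
    card(P join A) = 500*80/(80) = 500
    cost = 500 + 500*7 + 500 = 4500
step 3: join C via hash
    card(P join C) = 500*60/(5) = 6000
    cost = 4500 + 2*60*6 + 500 = 5720
step 4: join B via nl
    card(P join B) = 6000*400/(40) = 60000
    cost = 5720 + 6000*400 = 2405720
step 5: join D via nl
    card(P join D) = 60000*300/(30) = 600000
    cost = 2405720 + 60000*300 = 20405720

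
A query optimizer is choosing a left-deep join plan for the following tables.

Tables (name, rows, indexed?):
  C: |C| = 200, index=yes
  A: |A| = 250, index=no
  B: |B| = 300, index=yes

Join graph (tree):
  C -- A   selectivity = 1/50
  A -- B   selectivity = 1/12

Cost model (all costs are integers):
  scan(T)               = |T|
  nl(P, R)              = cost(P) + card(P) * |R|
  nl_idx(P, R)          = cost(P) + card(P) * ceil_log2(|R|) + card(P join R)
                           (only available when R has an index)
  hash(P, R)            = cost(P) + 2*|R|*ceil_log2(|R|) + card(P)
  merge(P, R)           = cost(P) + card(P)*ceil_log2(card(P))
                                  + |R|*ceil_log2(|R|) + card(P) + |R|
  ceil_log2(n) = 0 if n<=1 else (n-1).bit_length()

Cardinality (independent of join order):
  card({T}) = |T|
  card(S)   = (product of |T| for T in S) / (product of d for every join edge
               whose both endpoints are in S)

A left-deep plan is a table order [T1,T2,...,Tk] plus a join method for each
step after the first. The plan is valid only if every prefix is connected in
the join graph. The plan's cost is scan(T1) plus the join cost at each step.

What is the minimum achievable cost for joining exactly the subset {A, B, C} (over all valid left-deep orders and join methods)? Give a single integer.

Selinger DP over subsets of {A,B,C}:
  {C}: scan cost=200, card=200
  {A}: scan cost=250, card=250
  {B}: scan cost=300, card=300
  {AC}: card=1000; try (C,nl_idx)→3250, (C,hash)→3700, (A,merge)→4250, (C,merge)→4300, (A,hash)→4400, (A,nl)→50200 …(+1); best=3250 via (C,nl_idx)
  {AB}: card=6250; try (A,hash)→4600, (B,merge)→5500, (A,merge)→5550, (B,hash)→5900, (B,nl_idx)→8750, (B,nl)→75250 …(+1); best=4600 via (A,hash)
  {ABC}: card=25000; try (B,hash)→9650, (C,hash)→14050, (B,merge)→17250, (B,nl_idx)→37250, (C,nl_idx)→79600, (C,merge)→93900 …(+2); best=9650 via (B,hash)

9650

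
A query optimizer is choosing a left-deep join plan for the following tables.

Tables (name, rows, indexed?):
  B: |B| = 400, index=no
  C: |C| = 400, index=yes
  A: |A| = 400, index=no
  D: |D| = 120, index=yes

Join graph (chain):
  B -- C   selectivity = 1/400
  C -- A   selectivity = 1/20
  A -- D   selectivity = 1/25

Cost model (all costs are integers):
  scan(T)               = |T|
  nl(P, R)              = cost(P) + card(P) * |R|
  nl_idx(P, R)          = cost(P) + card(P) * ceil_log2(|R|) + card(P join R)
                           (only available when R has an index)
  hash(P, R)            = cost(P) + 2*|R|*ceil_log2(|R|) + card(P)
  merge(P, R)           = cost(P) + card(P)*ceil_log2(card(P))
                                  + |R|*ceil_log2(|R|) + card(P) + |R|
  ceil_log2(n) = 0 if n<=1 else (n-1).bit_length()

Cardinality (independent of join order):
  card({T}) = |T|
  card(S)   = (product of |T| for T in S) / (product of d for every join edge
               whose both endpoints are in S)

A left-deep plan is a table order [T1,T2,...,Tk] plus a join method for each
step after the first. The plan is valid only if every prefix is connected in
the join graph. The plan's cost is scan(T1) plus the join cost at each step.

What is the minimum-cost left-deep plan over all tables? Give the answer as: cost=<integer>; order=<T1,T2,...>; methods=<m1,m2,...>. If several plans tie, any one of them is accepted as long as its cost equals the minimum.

cost=21680; order=B,C,A,D; methods=nl_idx,hash,hash

Selinger DP (subsets sized 1..n):
  {B}: scan cost=400, card=400
  {C}: scan cost=400, card=400
  {A}: scan cost=400, card=400
  {D}: scan cost=120, card=120
  {BC}: card=400; try (C,nl_idx)→4400, (C,hash)→8000, (B,hash)→8000, (C,merge)→8400, (B,merge)→8400, (C,nl)→160400 …(+1); best=4400 via (C,nl_idx)
  {AC}: card=8000; try (C,hash)→8000, (A,hash)→8000, (C,merge)→8400, (A,merge)→8400, (C,nl_idx)→12000, (C,nl)→160400 …(+1); best=8000 via (C,hash)
  {AD}: card=1920; try (D,hash)→2480, (A,merge)→5080, (D,nl_idx)→5120, (D,merge)→5360, (A,hash)→7440, (A,nl)→48120 …(+1); best=2480 via (D,hash)
  {ABC}: card=8000; try (A,hash)→12000, (A,merge)→12400, (B,hash)→23200, (B,merge)→124000, (A,nl)→164400, (B,nl)→3208000; best=12000 via (A,hash)
  {ACD}: card=38400; try (C,hash)→11600, (D,hash)→17680, (C,merge)→29520, (C,nl_idx)→58160, (D,nl_idx)→102400, (D,merge)→120960 …(+2); best=11600 via (C,hash)
  {ABCD}: card=38400; try (D,hash)→21680, (B,hash)→57200, (D,nl_idx)→106400, (D,merge)→124960, (B,merge)→668400, (D,nl)→972000 …(+1); best=21680 via (D,hash)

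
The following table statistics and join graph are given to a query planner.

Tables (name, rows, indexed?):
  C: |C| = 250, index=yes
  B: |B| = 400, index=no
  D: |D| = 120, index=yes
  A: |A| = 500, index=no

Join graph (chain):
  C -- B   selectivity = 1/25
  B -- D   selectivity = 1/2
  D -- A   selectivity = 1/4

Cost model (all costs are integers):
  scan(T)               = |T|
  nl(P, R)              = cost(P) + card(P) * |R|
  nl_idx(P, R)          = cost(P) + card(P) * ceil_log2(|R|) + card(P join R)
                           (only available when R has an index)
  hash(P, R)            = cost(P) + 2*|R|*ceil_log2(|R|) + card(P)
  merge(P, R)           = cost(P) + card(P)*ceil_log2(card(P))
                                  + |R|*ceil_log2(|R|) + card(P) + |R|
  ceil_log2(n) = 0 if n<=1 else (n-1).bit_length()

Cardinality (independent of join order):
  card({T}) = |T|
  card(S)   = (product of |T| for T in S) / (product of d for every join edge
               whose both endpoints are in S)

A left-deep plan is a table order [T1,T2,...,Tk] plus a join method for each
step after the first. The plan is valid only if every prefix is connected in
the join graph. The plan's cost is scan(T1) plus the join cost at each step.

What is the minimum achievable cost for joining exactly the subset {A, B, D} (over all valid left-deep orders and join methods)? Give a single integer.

24880

Selinger DP over subsets of {A,B,D}:
  {B}: scan cost=400, card=400
  {D}: scan cost=120, card=120
  {A}: scan cost=500, card=500
  {BD}: card=24000; try (D,hash)→2480, (B,merge)→5080, (D,merge)→5360, (B,hash)→7440, (D,nl_idx)→27200, (B,nl)→48120 …(+1); best=2480 via (D,hash)
  {AD}: card=15000; try (D,hash)→2680, (A,merge)→6080, (D,merge)→6460, (A,hash)→9240, (D,nl_idx)→19000, (A,nl)→60120 …(+1); best=2680 via (D,hash)
  {ABD}: card=3000000; try (B,hash)→24880, (A,hash)→35480, (B,merge)→231680, (A,merge)→391480, (B,nl)→6002680, (A,nl)→12002480; best=24880 via (B,hash)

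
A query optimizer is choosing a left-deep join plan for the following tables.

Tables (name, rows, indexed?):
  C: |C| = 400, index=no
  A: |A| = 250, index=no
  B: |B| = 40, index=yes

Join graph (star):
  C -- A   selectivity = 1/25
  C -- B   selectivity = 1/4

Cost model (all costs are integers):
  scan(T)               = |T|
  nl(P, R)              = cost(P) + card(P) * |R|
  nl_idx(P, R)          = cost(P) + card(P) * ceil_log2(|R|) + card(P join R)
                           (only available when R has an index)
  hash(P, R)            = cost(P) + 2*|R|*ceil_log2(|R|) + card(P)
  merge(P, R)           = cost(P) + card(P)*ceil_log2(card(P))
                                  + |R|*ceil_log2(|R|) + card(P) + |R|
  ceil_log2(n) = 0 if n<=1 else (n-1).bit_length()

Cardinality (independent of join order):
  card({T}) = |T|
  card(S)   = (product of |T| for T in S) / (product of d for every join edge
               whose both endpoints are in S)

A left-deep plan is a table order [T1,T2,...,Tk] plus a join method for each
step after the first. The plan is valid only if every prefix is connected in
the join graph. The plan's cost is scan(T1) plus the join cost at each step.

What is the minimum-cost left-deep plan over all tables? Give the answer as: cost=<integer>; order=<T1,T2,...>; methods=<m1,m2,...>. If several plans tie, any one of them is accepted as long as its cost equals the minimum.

Selinger DP (subsets sized 1..n):
  {C}: scan cost=400, card=400
  {A}: scan cost=250, card=250
  {B}: scan cost=40, card=40
  {AC}: card=4000; try (A,hash)→4800, (C,merge)→6500, (A,merge)→6650, (C,hash)→7700, (C,nl)→100250, (A,nl)→100400; best=4800 via (A,hash)
  {BC}: card=4000; try (B,hash)→1280, (C,merge)→4320, (B,merge)→4680, (B,nl_idx)→6800, (C,hash)→7280, (C,nl)→16040 …(+1); best=1280 via (B,hash)
  {ABC}: card=40000; try (B,hash)→9280, (A,hash)→9280, (A,merge)→55530, (B,merge)→57080, (B,nl_idx)→68800, (B,nl)→164800 …(+1); best=9280 via (B,hash)

cost=9280; order=C,A,B; methods=hash,hash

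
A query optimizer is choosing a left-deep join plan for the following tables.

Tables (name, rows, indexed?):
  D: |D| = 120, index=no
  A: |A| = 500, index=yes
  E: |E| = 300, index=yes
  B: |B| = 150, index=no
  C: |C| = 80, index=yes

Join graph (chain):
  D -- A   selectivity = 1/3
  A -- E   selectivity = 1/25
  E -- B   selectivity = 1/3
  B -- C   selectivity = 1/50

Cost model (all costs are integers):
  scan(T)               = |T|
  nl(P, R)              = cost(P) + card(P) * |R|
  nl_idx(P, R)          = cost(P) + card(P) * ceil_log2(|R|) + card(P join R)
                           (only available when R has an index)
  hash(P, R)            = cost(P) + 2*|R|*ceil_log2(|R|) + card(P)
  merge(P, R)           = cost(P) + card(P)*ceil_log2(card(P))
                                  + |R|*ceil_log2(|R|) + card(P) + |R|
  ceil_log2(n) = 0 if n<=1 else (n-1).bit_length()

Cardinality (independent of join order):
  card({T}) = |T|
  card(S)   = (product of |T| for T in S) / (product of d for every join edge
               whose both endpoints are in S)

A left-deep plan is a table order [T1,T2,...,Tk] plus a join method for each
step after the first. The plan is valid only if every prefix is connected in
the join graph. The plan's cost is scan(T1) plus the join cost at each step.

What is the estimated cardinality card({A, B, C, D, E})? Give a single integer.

Tables in S: A(500), B(150), C(80), D(120), E(300)
Edges inside S: D-A(d=3), A-E(d=25), E-B(d=3), B-C(d=50)
numerator = 500 * 150 * 80 * 120 * 300 = 216000000000
denominator = 3 * 25 * 3 * 50 = 11250
card(S) = 216000000000 / 11250 = 19200000

19200000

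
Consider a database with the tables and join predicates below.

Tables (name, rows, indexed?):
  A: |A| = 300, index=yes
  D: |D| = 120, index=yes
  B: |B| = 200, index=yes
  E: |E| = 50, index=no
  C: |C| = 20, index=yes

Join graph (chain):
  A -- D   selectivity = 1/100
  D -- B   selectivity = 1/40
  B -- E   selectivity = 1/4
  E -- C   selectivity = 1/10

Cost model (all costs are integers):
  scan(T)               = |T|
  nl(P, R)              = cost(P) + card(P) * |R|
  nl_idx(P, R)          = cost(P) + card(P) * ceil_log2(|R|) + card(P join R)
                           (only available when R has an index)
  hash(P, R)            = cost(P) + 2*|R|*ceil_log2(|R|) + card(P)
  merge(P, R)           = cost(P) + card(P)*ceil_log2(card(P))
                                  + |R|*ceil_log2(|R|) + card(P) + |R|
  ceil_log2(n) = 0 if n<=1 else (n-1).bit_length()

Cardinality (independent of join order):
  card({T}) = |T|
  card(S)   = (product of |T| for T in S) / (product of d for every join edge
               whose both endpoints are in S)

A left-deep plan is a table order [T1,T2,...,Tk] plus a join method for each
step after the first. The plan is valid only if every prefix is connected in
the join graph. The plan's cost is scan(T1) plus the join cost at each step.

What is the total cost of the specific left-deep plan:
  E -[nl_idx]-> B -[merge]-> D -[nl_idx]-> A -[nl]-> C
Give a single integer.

step 1: scan E: cost=50, card=50
step 2: join B via nl_idx
    card(P join B) = 50*200/(4) = 2500
    cost = 50 + 50*8 + 2500 = 2950
step 3: join D via merge
    card(P join D) = 2500*120/(40) = 7500
    cost = 2950 + 2500*12 + 120*7 + 2500 + 120 = 36410
step 4: join A via nl_idx
    card(P join A) = 7500*300/(100) = 22500
    cost = 36410 + 7500*9 + 22500 = 126410
step 5: join C via nl
    card(P join C) = 22500*20/(10) = 45000
    cost = 126410 + 22500*20 = 576410

576410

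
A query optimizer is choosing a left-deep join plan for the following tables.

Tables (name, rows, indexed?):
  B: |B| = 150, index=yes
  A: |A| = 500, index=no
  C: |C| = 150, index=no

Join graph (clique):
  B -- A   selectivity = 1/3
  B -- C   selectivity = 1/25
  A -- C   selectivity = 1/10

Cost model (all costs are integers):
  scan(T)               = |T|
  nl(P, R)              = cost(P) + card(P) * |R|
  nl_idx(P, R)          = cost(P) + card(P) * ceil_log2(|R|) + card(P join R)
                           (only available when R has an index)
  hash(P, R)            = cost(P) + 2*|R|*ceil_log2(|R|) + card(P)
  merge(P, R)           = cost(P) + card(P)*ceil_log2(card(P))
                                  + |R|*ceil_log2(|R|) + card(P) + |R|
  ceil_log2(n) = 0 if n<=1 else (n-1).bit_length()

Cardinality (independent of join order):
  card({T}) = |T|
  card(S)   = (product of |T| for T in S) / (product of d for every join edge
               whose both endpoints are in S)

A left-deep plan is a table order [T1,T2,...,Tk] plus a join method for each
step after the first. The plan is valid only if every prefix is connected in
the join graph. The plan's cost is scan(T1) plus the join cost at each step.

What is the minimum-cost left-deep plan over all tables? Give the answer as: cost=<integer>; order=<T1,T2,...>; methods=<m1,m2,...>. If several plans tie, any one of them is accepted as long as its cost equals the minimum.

cost=12150; order=C,B,A; methods=nl_idx,hash

Selinger DP (subsets sized 1..n):
  {B}: scan cost=150, card=150
  {A}: scan cost=500, card=500
  {C}: scan cost=150, card=150
  {AB}: card=25000; try (B,hash)→3400, (A,merge)→6500, (B,merge)→6850, (A,hash)→9300, (B,nl_idx)→29500, (A,nl)→75150 …(+1); best=3400 via (B,hash)
  {BC}: card=900; try (B,nl_idx)→2250, (C,hash)→2700, (B,hash)→2700, (C,merge)→2850, (B,merge)→2850, (C,nl)→22650 …(+1); best=2250 via (B,nl_idx)
  {AC}: card=7500; try (C,hash)→3400, (A,merge)→6500, (C,merge)→6850, (A,hash)→9300, (A,nl)→75150, (C,nl)→75500; best=3400 via (C,hash)
  {ABC}: card=15000; try (A,hash)→12150, (B,hash)→13300, (A,merge)→17150, (C,hash)→30800, (B,nl_idx)→78400, (B,merge)→109750 …(+4); best=12150 via (A,hash)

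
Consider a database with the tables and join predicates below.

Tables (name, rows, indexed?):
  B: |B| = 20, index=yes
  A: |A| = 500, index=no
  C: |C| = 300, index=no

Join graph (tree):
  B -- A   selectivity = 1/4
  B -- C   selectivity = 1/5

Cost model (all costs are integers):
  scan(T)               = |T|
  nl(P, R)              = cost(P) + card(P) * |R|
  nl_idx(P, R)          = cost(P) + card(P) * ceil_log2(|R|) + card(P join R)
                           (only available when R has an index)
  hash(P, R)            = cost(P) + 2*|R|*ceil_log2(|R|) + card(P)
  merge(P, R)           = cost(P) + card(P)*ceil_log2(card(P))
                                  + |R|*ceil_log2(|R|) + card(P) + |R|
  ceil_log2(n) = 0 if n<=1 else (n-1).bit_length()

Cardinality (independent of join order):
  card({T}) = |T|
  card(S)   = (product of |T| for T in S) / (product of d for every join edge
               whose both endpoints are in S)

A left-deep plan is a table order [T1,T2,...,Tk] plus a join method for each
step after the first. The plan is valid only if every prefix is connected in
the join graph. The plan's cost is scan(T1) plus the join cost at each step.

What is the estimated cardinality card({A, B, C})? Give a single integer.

150000

Tables in S: A(500), B(20), C(300)
Edges inside S: B-A(d=4), B-C(d=5)
numerator = 500 * 20 * 300 = 3000000
denominator = 4 * 5 = 20
card(S) = 3000000 / 20 = 150000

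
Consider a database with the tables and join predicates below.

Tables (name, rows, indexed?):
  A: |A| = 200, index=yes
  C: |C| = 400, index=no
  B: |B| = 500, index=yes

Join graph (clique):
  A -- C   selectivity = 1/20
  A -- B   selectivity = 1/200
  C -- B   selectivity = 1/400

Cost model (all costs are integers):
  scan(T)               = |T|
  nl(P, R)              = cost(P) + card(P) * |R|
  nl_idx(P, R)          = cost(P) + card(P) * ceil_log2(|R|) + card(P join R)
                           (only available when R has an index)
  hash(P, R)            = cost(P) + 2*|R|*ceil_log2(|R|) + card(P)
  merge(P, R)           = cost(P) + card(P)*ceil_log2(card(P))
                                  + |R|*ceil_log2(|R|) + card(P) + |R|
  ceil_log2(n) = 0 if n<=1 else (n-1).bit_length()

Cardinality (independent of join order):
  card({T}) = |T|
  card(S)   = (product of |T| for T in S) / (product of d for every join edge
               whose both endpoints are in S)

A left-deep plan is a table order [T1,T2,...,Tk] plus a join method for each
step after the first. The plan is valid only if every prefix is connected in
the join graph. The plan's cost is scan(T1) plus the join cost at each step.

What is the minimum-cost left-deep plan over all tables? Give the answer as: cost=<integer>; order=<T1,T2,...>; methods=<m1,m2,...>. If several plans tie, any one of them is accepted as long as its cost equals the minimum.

Selinger DP (subsets sized 1..n):
  {A}: scan cost=200, card=200
  {C}: scan cost=400, card=400
  {B}: scan cost=500, card=500
  {AC}: card=4000; try (A,hash)→4000, (C,merge)→6000, (A,merge)→6200, (C,hash)→7600, (A,nl_idx)→7600, (C,nl)→80200 …(+1); best=4000 via (A,hash)
  {AB}: card=500; try (B,nl_idx)→2500, (A,hash)→4200, (A,nl_idx)→5000, (B,merge)→7000, (A,merge)→7300, (B,hash)→9400 …(+2); best=2500 via (B,nl_idx)
  {BC}: card=500; try (B,nl_idx)→4500, (C,hash)→8200, (B,merge)→9400, (C,merge)→9500, (B,hash)→9800, (B,nl)→200400 …(+1); best=4500 via (B,nl_idx)
  {ABC}: card=25; try (A,hash)→8200, (A,nl_idx)→8525, (C,hash)→10200, (A,merge)→11300, (C,merge)→11500, (B,hash)→17000 …(+5); best=8200 via (A,hash)

cost=8200; order=C,B,A; methods=nl_idx,hash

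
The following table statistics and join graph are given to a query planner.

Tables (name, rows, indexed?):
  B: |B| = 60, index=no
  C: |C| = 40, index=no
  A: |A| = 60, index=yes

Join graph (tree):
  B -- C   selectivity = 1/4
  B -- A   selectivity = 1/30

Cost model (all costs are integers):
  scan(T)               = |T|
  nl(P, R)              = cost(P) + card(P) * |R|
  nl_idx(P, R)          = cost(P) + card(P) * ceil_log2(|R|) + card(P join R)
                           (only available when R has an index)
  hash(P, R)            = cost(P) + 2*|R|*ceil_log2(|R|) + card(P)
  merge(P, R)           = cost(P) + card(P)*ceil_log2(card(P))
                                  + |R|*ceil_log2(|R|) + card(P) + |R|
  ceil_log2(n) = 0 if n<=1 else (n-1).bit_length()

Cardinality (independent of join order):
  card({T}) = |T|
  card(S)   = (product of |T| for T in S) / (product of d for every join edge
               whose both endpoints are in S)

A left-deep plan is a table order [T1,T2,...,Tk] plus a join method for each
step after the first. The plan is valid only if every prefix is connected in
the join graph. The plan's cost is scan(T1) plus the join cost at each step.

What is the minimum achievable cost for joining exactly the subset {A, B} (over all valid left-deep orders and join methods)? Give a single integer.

Selinger DP over subsets of {A,B}:
  {B}: scan cost=60, card=60
  {A}: scan cost=60, card=60
  {AB}: card=120; try (A,nl_idx)→540, (B,hash)→840, (A,hash)→840, (B,merge)→900, (A,merge)→900, (B,nl)→3660 …(+1); best=540 via (A,nl_idx)

540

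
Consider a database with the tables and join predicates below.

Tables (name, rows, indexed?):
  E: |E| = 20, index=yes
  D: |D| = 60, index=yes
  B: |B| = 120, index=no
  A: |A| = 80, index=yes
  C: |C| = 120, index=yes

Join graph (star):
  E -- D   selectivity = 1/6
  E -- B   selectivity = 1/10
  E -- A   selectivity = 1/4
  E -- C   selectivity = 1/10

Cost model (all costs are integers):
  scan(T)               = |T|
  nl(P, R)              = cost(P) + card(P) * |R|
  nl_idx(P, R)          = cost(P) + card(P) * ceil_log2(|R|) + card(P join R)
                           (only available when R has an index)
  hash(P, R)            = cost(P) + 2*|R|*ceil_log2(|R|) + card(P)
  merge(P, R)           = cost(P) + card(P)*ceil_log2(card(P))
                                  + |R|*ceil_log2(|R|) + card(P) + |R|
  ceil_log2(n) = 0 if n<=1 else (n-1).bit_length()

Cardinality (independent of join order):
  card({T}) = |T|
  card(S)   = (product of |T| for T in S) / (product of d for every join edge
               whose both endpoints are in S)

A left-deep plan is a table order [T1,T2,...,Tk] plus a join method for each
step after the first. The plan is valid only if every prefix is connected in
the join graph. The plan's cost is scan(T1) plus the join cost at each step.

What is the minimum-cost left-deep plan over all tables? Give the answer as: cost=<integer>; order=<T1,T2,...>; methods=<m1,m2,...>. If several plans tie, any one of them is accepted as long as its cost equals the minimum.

Selinger DP (subsets sized 1..n):
  {E}: scan cost=20, card=20
  {D}: scan cost=60, card=60
  {B}: scan cost=120, card=120
  {A}: scan cost=80, card=80
  {C}: scan cost=120, card=120
  {DE}: card=200; try (E,hash)→320, (D,nl_idx)→340, (E,nl_idx)→560, (D,merge)→560, (E,merge)→600, (D,hash)→760 …(+2); best=320 via (E,hash)
  {BE}: card=240; try (E,hash)→440, (E,nl_idx)→960, (B,merge)→1100, (E,merge)→1200, (B,hash)→1720, (B,nl)→2420 …(+1); best=440 via (E,hash)
  {AE}: card=400; try (E,hash)→360, (A,nl_idx)→560, (A,merge)→780, (E,merge)→840, (E,nl_idx)→880, (A,hash)→1160 …(+2); best=360 via (E,hash)
  {CE}: card=240; try (C,nl_idx)→400, (E,hash)→440, (E,nl_idx)→960, (C,merge)→1100, (E,merge)→1200, (C,hash)→1720 …(+2); best=400 via (C,nl_idx)
  {BDE}: card=2400; try (D,hash)→1400, (B,hash)→2200, (D,merge)→3020, (B,merge)→3080, (D,nl_idx)→4280, (D,nl)→14840 …(+1); best=1400 via (D,hash)
  {ADE}: card=4000; try (D,hash)→1480, (A,hash)→1640, (A,merge)→2760, (D,merge)→4780, (A,nl_idx)→5720, (D,nl_idx)→6760 …(+2); best=1480 via (D,hash)
  {CDE}: card=2400; try (D,hash)→1360, (C,hash)→2200, (D,merge)→2980, (C,merge)→3080, (C,nl_idx)→4120, (D,nl_idx)→4240 …(+2); best=1360 via (D,hash)
  {ABE}: card=4800; try (A,hash)→1800, (B,hash)→2440, (A,merge)→3240, (B,merge)→5320, (A,nl_idx)→6920, (A,nl)→19640 …(+1); best=1800 via (A,hash)
  {BCE}: card=2880; try (B,hash)→2320, (C,hash)→2360, (B,merge)→3520, (C,merge)→3560, (C,nl_idx)→5000, (B,nl)→29200 …(+1); best=2320 via (B,hash)
  {ACE}: card=4800; try (A,hash)→1760, (C,hash)→2440, (A,merge)→3200, (C,merge)→5320, (A,nl_idx)→6880, (C,nl_idx)→7960 …(+2); best=1760 via (A,hash)
  {ABDE}: card=48000; try (A,hash)→4920, (B,hash)→7160, (D,hash)→7320, (A,merge)→33240, (B,merge)→54440, (A,nl_idx)→66200 …(+5); best=4920 via (A,hash)
  {BCDE}: card=28800; try (B,hash)→5440, (C,hash)→5480, (D,hash)→5920, (B,merge)→33520, (C,merge)→33560, (D,merge)→40180 …(+5); best=5440 via (B,hash)
  {ACDE}: card=48000; try (A,hash)→4880, (C,hash)→7160, (D,hash)→7280, (A,merge)→33200, (C,merge)→54440, (A,nl_idx)→66160 …(+6); best=4880 via (A,hash)
  {ABCE}: card=57600; try (A,hash)→6320, (B,hash)→8240, (C,hash)→8280, (A,merge)→40400, (B,merge)→69920, (C,merge)→69960 …(+5); best=6320 via (A,hash)
  {ABCDE}: card=576000; try (A,hash)→35360, (B,hash)→54560, (C,hash)→54600, (D,hash)→64640, (A,merge)→466880, (A,nl_idx)→783040 …(+9); best=35360 via (A,hash)

cost=35360; order=E,C,D,B,A; methods=nl_idx,hash,hash,hash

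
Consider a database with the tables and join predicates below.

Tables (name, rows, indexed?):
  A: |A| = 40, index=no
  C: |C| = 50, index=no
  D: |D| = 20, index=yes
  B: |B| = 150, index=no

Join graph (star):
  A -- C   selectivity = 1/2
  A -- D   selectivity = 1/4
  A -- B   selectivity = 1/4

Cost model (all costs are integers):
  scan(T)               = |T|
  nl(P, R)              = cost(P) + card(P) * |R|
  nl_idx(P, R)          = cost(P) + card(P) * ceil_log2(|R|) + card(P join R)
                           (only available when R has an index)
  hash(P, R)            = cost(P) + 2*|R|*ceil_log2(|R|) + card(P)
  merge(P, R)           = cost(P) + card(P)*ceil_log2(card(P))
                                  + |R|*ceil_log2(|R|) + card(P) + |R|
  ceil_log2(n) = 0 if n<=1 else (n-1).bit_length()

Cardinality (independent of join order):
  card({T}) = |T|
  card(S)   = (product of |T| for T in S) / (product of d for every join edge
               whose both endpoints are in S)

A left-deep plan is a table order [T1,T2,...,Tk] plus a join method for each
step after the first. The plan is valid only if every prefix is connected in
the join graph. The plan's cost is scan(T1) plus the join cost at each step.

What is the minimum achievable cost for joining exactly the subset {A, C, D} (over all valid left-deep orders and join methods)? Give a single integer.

Selinger DP over subsets of {A,C,D}:
  {A}: scan cost=40, card=40
  {C}: scan cost=50, card=50
  {D}: scan cost=20, card=20
  {AC}: card=1000; try (A,hash)→580, (C,merge)→670, (C,hash)→680, (A,merge)→680, (C,nl)→2040, (A,nl)→2050; best=580 via (A,hash)
  {AD}: card=200; try (D,hash)→280, (A,merge)→420, (D,merge)→440, (D,nl_idx)→440, (A,hash)→520, (A,nl)→820 …(+1); best=280 via (D,hash)
  {ACD}: card=5000; try (C,hash)→1080, (D,hash)→1780, (C,merge)→2430, (C,nl)→10280, (D,nl_idx)→10580, (D,merge)→11700 …(+1); best=1080 via (C,hash)

1080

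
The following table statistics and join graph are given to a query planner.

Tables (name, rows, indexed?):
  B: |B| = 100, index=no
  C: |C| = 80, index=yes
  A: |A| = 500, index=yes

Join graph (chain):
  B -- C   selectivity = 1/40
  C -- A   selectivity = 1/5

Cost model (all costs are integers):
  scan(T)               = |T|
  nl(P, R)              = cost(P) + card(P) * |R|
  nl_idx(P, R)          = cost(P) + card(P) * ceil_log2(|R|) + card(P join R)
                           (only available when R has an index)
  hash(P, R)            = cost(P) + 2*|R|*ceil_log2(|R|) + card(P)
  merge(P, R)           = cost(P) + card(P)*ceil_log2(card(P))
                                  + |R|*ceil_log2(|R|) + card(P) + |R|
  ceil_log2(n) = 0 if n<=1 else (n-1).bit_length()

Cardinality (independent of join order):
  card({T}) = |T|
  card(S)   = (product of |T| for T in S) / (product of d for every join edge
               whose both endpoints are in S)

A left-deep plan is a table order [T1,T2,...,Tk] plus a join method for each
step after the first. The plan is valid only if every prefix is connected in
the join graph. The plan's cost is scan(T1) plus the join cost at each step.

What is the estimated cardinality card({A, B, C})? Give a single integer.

Tables in S: A(500), B(100), C(80)
Edges inside S: B-C(d=40), C-A(d=5)
numerator = 500 * 100 * 80 = 4000000
denominator = 40 * 5 = 200
card(S) = 4000000 / 200 = 20000

20000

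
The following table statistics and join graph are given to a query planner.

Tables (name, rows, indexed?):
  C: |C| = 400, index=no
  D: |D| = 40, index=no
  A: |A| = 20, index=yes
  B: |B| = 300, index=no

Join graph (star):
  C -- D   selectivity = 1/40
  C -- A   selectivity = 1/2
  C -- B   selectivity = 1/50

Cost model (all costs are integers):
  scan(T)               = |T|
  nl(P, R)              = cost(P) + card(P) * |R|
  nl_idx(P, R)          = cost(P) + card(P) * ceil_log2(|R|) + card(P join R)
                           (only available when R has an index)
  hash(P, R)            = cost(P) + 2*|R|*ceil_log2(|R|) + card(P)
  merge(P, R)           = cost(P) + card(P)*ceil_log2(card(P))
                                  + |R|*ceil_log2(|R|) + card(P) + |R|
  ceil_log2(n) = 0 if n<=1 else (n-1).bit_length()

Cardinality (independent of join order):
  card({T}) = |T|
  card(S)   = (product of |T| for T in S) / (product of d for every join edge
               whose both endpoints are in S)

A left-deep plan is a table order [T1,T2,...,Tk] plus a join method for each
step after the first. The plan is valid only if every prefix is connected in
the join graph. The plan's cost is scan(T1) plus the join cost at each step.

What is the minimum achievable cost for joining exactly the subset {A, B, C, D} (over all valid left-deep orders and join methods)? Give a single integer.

Selinger DP over subsets of {A,B,C,D}:
  {C}: scan cost=400, card=400
  {D}: scan cost=40, card=40
  {A}: scan cost=20, card=20
  {B}: scan cost=300, card=300
  {CD}: card=400; try (D,hash)→1280, (C,merge)→4320, (D,merge)→4680, (C,hash)→7280, (C,nl)→16040, (D,nl)→16400; best=1280 via (D,hash)
  {AC}: card=4000; try (A,hash)→1000, (C,merge)→4140, (A,merge)→4520, (A,nl_idx)→6400, (C,hash)→7240, (C,nl)→8020 …(+1); best=1000 via (A,hash)
  {BC}: card=2400; try (B,hash)→6200, (C,merge)→7300, (B,merge)→7400, (C,hash)→7800, (C,nl)→120300, (B,nl)→120400; best=6200 via (B,hash)
  {ACD}: card=4000; try (A,hash)→1880, (A,merge)→5400, (D,hash)→5480, (A,nl_idx)→7280, (A,nl)→9280, (D,merge)→53280 …(+1); best=1880 via (A,hash)
  {BCD}: card=2400; try (B,hash)→7080, (B,merge)→8280, (D,hash)→9080, (D,merge)→37680, (D,nl)→102200, (B,nl)→121280; best=7080 via (B,hash)
  {ABC}: card=24000; try (A,hash)→8800, (B,hash)→10400, (A,merge)→37520, (A,nl_idx)→42200, (A,nl)→54200, (B,merge)→56000 …(+1); best=8800 via (A,hash)
  {ABCD}: card=24000; try (A,hash)→9680, (B,hash)→11280, (D,hash)→33280, (A,merge)→38400, (A,nl_idx)→43080, (A,nl)→55080 …(+4); best=9680 via (A,hash)

9680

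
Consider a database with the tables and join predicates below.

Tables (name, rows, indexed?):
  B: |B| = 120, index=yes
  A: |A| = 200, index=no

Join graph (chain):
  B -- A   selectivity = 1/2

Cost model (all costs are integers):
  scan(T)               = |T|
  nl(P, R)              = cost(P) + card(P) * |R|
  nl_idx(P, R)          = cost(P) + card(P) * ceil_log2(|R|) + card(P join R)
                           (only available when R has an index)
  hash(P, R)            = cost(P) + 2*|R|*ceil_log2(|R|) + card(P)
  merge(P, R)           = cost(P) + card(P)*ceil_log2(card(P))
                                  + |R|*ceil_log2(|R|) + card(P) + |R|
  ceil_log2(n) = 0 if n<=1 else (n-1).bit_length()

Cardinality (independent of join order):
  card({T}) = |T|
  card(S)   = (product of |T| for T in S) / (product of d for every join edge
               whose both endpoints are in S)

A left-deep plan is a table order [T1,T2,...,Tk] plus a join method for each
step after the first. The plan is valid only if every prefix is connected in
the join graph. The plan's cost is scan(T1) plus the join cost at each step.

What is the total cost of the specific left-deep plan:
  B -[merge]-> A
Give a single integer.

2880

step 1: scan B: cost=120, card=120
step 2: join A via merge
    card(P join A) = 120*200/(2) = 12000
    cost = 120 + 120*7 + 200*8 + 120 + 200 = 2880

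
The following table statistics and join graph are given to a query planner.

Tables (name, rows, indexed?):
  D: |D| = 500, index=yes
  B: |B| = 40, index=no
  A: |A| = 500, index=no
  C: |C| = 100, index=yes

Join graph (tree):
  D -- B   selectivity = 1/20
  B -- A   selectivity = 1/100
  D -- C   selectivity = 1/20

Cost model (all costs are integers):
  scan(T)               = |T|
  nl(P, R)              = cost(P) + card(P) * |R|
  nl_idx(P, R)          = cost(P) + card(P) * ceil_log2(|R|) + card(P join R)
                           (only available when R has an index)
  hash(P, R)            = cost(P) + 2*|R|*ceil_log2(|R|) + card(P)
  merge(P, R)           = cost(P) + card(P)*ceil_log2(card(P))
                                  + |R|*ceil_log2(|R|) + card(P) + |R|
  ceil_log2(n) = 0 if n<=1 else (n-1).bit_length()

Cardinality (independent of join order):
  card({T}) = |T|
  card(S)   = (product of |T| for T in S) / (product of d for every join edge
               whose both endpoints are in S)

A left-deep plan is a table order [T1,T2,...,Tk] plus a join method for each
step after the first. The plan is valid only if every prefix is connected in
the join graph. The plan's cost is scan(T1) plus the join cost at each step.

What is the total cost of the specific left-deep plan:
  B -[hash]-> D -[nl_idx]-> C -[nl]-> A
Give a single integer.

step 1: scan B: cost=40, card=40
step 2: join D via hash
    card(P join D) = 40*500/(20) = 1000
    cost = 40 + 2*500*9 + 40 = 9080
step 3: join C via nl_idx
    card(P join C) = 1000*100/(20) = 5000
    cost = 9080 + 1000*7 + 5000 = 21080
step 4: join A via nl
    card(P join A) = 5000*500/(100) = 25000
    cost = 21080 + 5000*500 = 2521080

2521080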